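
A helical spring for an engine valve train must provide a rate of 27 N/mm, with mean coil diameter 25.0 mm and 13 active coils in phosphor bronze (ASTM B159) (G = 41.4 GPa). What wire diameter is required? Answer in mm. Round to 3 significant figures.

d = (8D³N_a·k / G)^(1/4) = (8·25.0³·13·27 / (41.4×10³))^0.25
  = (1059.8)^0.25 = 5.7056 mm

5.71 mm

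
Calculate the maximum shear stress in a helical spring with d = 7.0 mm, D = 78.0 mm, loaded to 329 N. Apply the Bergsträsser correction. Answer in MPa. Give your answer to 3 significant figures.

Spring index C = D/d = 78.0/7.0 = 11.1429
K_B = (4C+2)/(4C−3) = 46.571/41.571 = 1.1203
τ₀ = 8FD/(πd³) = 8·329·78.0/(π·7.0³) = 205296/1077.6 = 190.52 MPa
τ_max = K·τ₀ = 1.1203 × 190.52 = 213.43 MPa

213 MPa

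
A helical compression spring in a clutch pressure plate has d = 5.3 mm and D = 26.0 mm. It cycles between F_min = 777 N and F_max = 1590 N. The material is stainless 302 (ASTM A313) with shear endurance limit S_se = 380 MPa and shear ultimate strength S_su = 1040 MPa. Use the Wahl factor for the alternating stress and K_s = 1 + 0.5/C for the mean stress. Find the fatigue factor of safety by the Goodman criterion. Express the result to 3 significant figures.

0.844

C = D/d = 26.0/5.3 = 4.9057; K_W = (4C−1)/(4C−4)+0.615/C = 1.3174; K_s = 1+0.5/C = 1.1019
F_a = (F_max−F_min)/2 = 406.5 N; F_m = (F_max+F_min)/2 = 1183.5 N
τ_a = K_W·8F_aD/(πd³) = 1.3174 × 180.78 = 238.16 MPa
τ_m = K_s·8F_mD/(πd³) = 1.1019 × 526.33 = 579.97 MPa
Goodman: 1/n_f = τ_a/S_se + τ_m/S_su = 238.16/380 + 579.97/1040 = 0.62673 + 0.55766 = 1.1844
n_f = 1/1.1844 = 0.8443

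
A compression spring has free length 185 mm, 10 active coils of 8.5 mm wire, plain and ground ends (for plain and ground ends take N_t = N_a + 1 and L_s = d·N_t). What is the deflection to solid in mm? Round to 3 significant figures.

91.5 mm

N_t = 11; L_s = 8.5·11 = 93.5 mm
δ_solid = L₀ − L_s = 185 − 93.5 = 91.5 mm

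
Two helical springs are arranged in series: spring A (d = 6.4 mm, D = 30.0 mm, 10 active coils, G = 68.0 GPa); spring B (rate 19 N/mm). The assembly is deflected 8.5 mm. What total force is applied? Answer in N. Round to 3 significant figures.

k_A = Gd⁴/(8D³N_a) = (68.0×10³)(6.4⁴)/(8·30.0³·10) = 52.817 N/mm
Series: 1/k_eq = 1/52.817 + 1/19 = 0.071565; k_eq = 13.973 N/mm
F = k_eq·δ = 13.973·8.5 = 118.77 N

119 N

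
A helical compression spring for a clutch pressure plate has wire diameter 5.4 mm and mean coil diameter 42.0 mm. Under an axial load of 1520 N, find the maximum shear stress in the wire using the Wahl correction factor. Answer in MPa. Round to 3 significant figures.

1230 MPa

Spring index C = D/d = 42.0/5.4 = 7.7778
K_W = (4C−1)/(4C−4) + 0.615/C = 30.111/27.111 + 0.0791 = 1.1897
τ₀ = 8FD/(πd³) = 8·1520·42.0/(π·5.4³) = 510720/494.69 = 1032.4 MPa
τ_max = K·τ₀ = 1.1897 × 1032.4 = 1228.3 MPa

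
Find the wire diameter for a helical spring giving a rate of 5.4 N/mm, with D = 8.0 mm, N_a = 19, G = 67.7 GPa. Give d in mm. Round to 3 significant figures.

1.58 mm

d = (8D³N_a·k / G)^(1/4) = (8·8.0³·19·5.4 / (67.7×10³))^0.25
  = (6.2075)^0.25 = 1.5784 mm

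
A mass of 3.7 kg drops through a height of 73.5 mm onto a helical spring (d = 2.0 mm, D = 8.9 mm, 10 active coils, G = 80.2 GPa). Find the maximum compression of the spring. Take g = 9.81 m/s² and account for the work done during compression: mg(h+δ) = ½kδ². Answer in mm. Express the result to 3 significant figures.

17.0 mm

k = Gd⁴/(8D³N_a) = (80.2×10³)(2.0⁴)/(8·8.9³·10) = 22.753 N/mm
W = mg = 3.7 × 9.81 = 36.297 N
½kδ² − Wδ − Wh = 0 → δ = (W + √(W² + 2kWh))/k
δ = (36.297 + √(1317.5 + 121401))/22.753 = (36.297 + 350.31)/22.753 = 16.992 mm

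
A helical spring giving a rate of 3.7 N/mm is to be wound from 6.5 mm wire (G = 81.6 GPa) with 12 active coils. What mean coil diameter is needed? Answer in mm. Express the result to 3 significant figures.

D = (Gd⁴/(8N_a·k))^(1/3) = (81.6×10³·6.5⁴/(8·12·3.7))^(1/3)
  = (410082)^(1/3) = 74.2945 mm

74.3 mm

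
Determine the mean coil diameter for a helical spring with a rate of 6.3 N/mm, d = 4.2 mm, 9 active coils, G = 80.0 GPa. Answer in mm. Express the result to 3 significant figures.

38.0 mm

D = (Gd⁴/(8N_a·k))^(1/3) = (80.0×10³·4.2⁴/(8·9·6.3))^(1/3)
  = (54880)^(1/3) = 38.0018 mm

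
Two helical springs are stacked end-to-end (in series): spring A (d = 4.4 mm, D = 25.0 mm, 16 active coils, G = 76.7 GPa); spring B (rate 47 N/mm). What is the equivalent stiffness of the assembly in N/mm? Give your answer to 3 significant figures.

k_A = Gd⁴/(8D³N_a) = (76.7×10³)(4.4⁴)/(8·25.0³·16) = 14.374 N/mm
Series: 1/k_eq = 1/14.374 + 1/47 = 0.090847; k_eq = 11.008 N/mm

11.0 N/mm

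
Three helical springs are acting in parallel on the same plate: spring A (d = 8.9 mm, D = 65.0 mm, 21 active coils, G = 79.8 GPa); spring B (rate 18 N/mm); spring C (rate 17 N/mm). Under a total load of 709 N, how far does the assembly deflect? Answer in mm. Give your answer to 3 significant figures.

k_A = Gd⁴/(8D³N_a) = (79.8×10³)(8.9⁴)/(8·65.0³·21) = 10.852 N/mm
Parallel: k_eq = 10.852 + 18 + 17 = 45.852 N/mm
δ = F/k_eq = 709/45.852 = 15.463 mm

15.5 mm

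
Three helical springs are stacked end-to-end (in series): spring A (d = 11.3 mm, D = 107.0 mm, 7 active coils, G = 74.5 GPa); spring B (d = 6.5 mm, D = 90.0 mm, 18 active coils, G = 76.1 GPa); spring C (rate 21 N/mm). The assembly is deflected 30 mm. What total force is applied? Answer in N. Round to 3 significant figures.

k_A = Gd⁴/(8D³N_a) = (74.5×10³)(11.3⁴)/(8·107.0³·7) = 17.706 N/mm
k_B = Gd⁴/(8D³N_a) = (76.1×10³)(6.5⁴)/(8·90.0³·18) = 1.294 N/mm
Series: 1/k_eq = 1/17.706 + 1/1.294 + 1/21 = 0.87687; k_eq = 1.1404 N/mm
F = k_eq·δ = 1.1404·30 = 34.213 N

34.2 N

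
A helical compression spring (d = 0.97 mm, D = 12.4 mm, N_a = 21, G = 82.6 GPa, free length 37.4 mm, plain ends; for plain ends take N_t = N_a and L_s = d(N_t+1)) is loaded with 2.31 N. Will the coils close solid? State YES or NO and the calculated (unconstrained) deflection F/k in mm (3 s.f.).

k = Gd⁴/(8D³N_a) = (82.6×10³)(0.97⁴)/(8·12.4³·21) = 0.22829 N/mm
N_t = 21; L_s = 0.97·22 = 21.34 mm; δ_solid = L₀ − L_s = 37.4 − 21.34 = 16.06 mm
δ = F/k = 2.31/0.22829 = 10.119 mm
δ < δ_solid → spring does not go solid

NO, δ = 10.1 mm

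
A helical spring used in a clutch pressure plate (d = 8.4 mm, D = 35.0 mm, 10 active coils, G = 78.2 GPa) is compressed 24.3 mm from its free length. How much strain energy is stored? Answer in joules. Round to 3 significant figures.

k = Gd⁴/(8D³N_a) = (78.2×10³)(8.4⁴)/(8·35.0³·10) = 113.51 N/mm
U = ½kδ² = 0.5 × 113.51 × 24.3² = 33513 N·mm = 33.513 J

33.5 J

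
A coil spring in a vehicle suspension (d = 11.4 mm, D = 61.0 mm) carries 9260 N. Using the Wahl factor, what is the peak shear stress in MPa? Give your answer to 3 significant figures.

1250 MPa

Spring index C = D/d = 61.0/11.4 = 5.3509
K_W = (4C−1)/(4C−4) + 0.615/C = 20.404/17.404 + 0.1149 = 1.2873
τ₀ = 8FD/(πd³) = 8·9260·61.0/(π·11.4³) = 4.51888e+06/4654.4 = 970.88 MPa
τ_max = K·τ₀ = 1.2873 × 970.88 = 1249.8 MPa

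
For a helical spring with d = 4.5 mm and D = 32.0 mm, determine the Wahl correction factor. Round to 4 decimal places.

1.2092

C = D/d = 32.0/4.5 = 7.1111
K_W = (4C−1)/(4C−4) + 0.615/C = 27.444/24.444 + 0.0865 = 1.2092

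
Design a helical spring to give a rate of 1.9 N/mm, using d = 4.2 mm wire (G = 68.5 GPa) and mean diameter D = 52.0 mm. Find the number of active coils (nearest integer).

10

N_a = Gd⁴/(8D³k) = (68.5×10³ × 4.2⁴)/(8 × 52.0³ × 1.9)
    = 2.13151e+07 / 2.13724e+06 = 9.973 → 10 coils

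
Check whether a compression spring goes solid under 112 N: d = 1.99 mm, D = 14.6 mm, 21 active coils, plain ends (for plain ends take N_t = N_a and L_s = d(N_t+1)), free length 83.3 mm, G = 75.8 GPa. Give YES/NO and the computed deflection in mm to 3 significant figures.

YES, δ = 49.3 mm

k = Gd⁴/(8D³N_a) = (75.8×10³)(1.99⁴)/(8·14.6³·21) = 2.2736 N/mm
N_t = 21; L_s = 1.99·22 = 43.78 mm; δ_solid = L₀ − L_s = 83.3 − 43.78 = 39.52 mm
δ = F/k = 112/2.2736 = 49.261 mm
δ ≥ δ_solid → spring goes solid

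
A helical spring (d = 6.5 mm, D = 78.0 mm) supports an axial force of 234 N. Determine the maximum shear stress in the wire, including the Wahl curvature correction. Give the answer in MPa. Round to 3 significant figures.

189 MPa

Spring index C = D/d = 78.0/6.5 = 12.0000
K_W = (4C−1)/(4C−4) + 0.615/C = 47.000/44.000 + 0.0512 = 1.1194
τ₀ = 8FD/(πd³) = 8·234·78.0/(π·6.5³) = 146016/862.76 = 169.24 MPa
τ_max = K·τ₀ = 1.1194 × 169.24 = 189.46 MPa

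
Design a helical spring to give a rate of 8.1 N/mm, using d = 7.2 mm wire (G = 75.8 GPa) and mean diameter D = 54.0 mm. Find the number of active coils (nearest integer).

N_a = Gd⁴/(8D³k) = (75.8×10³ × 7.2⁴)/(8 × 54.0³ × 8.1)
    = 2.03704e+08 / 1.02037e+07 = 19.96 → 20 coils

20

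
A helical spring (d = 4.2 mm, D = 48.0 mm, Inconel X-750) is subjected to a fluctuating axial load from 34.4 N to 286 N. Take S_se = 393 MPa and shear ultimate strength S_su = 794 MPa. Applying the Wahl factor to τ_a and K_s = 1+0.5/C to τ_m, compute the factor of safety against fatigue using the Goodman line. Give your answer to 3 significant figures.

1.06

C = D/d = 48.0/4.2 = 11.4286; K_W = (4C−1)/(4C−4)+0.615/C = 1.1257; K_s = 1+0.5/C = 1.0437
F_a = (F_max−F_min)/2 = 125.8 N; F_m = (F_max+F_min)/2 = 160.2 N
τ_a = K_W·8F_aD/(πd³) = 1.1257 × 207.55 = 233.64 MPa
τ_m = K_s·8F_mD/(πd³) = 1.0437 × 264.3 = 275.86 MPa
Goodman: 1/n_f = τ_a/S_se + τ_m/S_su = 233.64/393 + 275.86/794 = 0.59451 + 0.34743 = 0.94194
n_f = 1/0.94194 = 1.062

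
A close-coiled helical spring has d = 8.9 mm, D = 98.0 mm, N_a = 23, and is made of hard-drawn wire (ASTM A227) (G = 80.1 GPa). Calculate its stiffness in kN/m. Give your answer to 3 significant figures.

2.90 kN/m

k = Gd⁴/(8D³N_a) = (80.1×10³ × 8.9⁴) / (8 × 98.0³ × 23)
  = 5.02565e+08 / 1.73179e+08 = 2.902 N/mm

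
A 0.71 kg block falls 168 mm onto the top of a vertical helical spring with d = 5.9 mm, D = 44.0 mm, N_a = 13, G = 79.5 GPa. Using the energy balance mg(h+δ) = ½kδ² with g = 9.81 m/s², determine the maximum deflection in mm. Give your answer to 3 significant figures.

15.3 mm

k = Gd⁴/(8D³N_a) = (79.5×10³)(5.9⁴)/(8·44.0³·13) = 10.874 N/mm
W = mg = 0.71 × 9.81 = 6.9651 N
½kδ² − Wδ − Wh = 0 → δ = (W + √(W² + 2kWh))/k
δ = (6.9651 + √(48.513 + 25447.8))/10.874 = (6.9651 + 159.68)/10.874 = 15.325 mm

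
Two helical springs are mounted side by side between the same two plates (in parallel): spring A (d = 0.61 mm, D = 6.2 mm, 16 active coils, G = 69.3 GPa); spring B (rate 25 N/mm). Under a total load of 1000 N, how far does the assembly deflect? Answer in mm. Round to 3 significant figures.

k_A = Gd⁴/(8D³N_a) = (69.3×10³)(0.61⁴)/(8·6.2³·16) = 0.31453 N/mm
Parallel: k_eq = 0.31453 + 25 = 25.315 N/mm
δ = F/k_eq = 1000/25.315 = 39.503 mm

39.5 mm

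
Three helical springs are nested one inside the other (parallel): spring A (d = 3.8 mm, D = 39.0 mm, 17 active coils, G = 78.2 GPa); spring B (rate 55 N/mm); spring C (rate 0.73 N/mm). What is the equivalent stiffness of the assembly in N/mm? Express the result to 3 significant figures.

57.8 N/mm

k_A = Gd⁴/(8D³N_a) = (78.2×10³)(3.8⁴)/(8·39.0³·17) = 2.0212 N/mm
Parallel: k_eq = 2.0212 + 55 + 0.73 = 57.751 N/mm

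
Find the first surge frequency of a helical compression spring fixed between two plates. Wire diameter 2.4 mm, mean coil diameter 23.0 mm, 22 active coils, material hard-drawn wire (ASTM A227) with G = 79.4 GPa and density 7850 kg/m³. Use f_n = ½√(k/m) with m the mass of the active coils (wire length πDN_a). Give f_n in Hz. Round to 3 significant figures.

73.8 Hz

k = Gd⁴/(8D³N_a) = (79.4×10³)(2.4⁴)/(8·23.0³·22) = 1.2302 N/mm = 1230.2 N/m
Wire length L = πDN_a = π·23.0·22 = 1589.6 mm
m = ρ·(πd²/4)·L = 7850 × 4.5239×10⁻⁶ m² × 1.5896 m = 0.056452 kg
f_n = ½√(k/m) = 0.5·√(1230.2/0.056452) = 0.5·√(21791) = 73.81 Hz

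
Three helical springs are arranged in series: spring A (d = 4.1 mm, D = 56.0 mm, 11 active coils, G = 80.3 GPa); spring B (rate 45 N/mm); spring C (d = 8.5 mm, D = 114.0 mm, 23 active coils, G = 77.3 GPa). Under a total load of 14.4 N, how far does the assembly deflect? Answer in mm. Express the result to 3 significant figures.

k_A = Gd⁴/(8D³N_a) = (80.3×10³)(4.1⁴)/(8·56.0³·11) = 1.4683 N/mm
k_C = Gd⁴/(8D³N_a) = (77.3×10³)(8.5⁴)/(8·114.0³·23) = 1.4802 N/mm
Series: 1/k_eq = 1/1.4683 + 1/45 + 1/1.4802 = 1.3789; k_eq = 0.72523 N/mm
δ = F/k_eq = 14.4/0.72523 = 19.856 mm

19.9 mm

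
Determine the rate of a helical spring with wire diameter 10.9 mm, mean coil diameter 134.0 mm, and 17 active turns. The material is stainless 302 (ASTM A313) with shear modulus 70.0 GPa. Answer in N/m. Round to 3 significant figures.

3020 N/m

k = Gd⁴/(8D³N_a) = (70.0×10³ × 10.9⁴) / (8 × 134.0³ × 17)
  = 9.88107e+08 / 3.2723e+08 = 3.0196 N/mm = 3019.6 N/m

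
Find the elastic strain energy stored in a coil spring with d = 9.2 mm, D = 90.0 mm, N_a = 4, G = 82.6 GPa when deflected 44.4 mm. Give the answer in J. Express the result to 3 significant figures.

k = Gd⁴/(8D³N_a) = (82.6×10³)(9.2⁴)/(8·90.0³·4) = 25.366 N/mm
U = ½kδ² = 0.5 × 25.366 × 44.4² = 25003 N·mm = 25.003 J

25.0 J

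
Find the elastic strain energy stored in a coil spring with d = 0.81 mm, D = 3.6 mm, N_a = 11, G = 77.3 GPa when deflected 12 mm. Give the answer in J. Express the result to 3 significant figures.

k = Gd⁴/(8D³N_a) = (77.3×10³)(0.81⁴)/(8·3.6³·11) = 8.1046 N/mm
U = ½kδ² = 0.5 × 8.1046 × 12² = 583.53 N·mm = 0.58353 J

0.584 J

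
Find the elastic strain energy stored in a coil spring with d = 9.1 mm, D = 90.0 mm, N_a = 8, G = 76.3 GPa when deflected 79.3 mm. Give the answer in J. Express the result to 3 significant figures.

35.3 J

k = Gd⁴/(8D³N_a) = (76.3×10³)(9.1⁴)/(8·90.0³·8) = 11.215 N/mm
U = ½kδ² = 0.5 × 11.215 × 79.3² = 35261 N·mm = 35.261 J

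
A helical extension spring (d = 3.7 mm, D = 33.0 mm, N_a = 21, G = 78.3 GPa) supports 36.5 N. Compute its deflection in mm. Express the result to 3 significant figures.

15.0 mm

k = Gd⁴/(8D³N_a) = (78.3×10³)(3.7⁴)/(8·33.0³·21) = 2.4306 N/mm
δ = F/k = 36.5 / 2.4306 = 15.017 mm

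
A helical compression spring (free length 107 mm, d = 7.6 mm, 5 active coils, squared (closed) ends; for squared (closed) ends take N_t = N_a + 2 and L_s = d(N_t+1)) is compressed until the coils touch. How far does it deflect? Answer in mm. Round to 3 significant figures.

46.2 mm

N_t = 7; L_s = 7.6·8 = 60.8 mm
δ_solid = L₀ − L_s = 107 − 60.8 = 46.2 mm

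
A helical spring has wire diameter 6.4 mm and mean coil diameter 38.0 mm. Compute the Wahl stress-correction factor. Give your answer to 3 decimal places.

C = D/d = 38.0/6.4 = 5.9375
K_W = (4C−1)/(4C−4) + 0.615/C = 22.750/19.750 + 0.1036 = 1.2555

1.255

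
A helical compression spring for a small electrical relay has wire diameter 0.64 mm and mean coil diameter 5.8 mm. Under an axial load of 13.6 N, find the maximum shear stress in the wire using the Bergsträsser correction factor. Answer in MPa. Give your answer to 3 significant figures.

Spring index C = D/d = 5.8/0.64 = 9.0625
K_B = (4C+2)/(4C−3) = 38.250/33.250 = 1.1504
τ₀ = 8FD/(πd³) = 8·13.6·5.8/(π·0.64³) = 631.04/0.82355 = 766.24 MPa
τ_max = K·τ₀ = 1.1504 × 766.24 = 881.47 MPa

881 MPa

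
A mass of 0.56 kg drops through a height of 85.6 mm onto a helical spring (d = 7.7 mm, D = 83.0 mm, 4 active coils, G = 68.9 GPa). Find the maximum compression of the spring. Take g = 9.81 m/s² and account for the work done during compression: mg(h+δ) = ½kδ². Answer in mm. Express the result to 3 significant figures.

8.85 mm

k = Gd⁴/(8D³N_a) = (68.9×10³)(7.7⁴)/(8·83.0³·4) = 13.237 N/mm
W = mg = 0.56 × 9.81 = 5.4936 N
½kδ² − Wδ − Wh = 0 → δ = (W + √(W² + 2kWh))/k
δ = (5.4936 + √(30.18 + 12449.7))/13.237 = (5.4936 + 111.71)/13.237 = 8.8543 mm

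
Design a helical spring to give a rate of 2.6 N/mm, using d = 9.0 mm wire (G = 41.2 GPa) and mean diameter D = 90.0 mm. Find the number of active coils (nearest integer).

18

N_a = Gd⁴/(8D³k) = (41.2×10³ × 9.0⁴)/(8 × 90.0³ × 2.6)
    = 2.70313e+08 / 1.51632e+07 = 17.83 → 18 coils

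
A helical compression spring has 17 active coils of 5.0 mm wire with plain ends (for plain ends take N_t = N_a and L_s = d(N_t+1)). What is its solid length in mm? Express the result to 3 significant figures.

90.0 mm

plain ends: N_t = N_a = 17
L_s = d·(N_t+1) = 5.0 × 18 = 90 mm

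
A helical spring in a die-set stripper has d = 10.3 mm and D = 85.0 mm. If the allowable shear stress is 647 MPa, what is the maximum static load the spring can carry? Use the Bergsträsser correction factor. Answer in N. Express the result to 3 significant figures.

C = D/d = 85.0/10.3 = 8.2524
K_B = (4C+2)/(4C−3) = 35.010/30.010 = 1.1666
τ_max = K·8FD/(πd³) → F_max = τ_allow·πd³/(8DK)
F_max = 647·π·10.3³/(8·85.0·1.1666) = 2.2211e+06/793.3 = 2799.8 N

2800 N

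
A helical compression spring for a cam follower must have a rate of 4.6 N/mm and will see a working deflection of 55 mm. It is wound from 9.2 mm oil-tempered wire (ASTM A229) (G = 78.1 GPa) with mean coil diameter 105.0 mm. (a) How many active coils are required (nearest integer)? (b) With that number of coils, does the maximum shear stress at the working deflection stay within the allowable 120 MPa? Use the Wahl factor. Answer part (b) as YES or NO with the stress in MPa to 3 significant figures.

N_a = Gd⁴/(8D³k) = (78.1×10³)(9.2⁴)/(8·105.0³·4.6) = 13.13 → N_a = 13
Actual rate k = Gd⁴/(8D³·13) = 4.6473 N/mm
Working load F = kδ = 4.6473·55 = 255.6 N
C = 105.0/9.2 = 11.4130; K_W = (4C−1)/(4C−4)+0.615/C = 1.1259
τ_max = K_W·8FD/(πd³) = 1.1259·87.767 = 98.817 MPa
τ_max ≤ 120 MPa → acceptable

(a) 13 coils; (b) YES, τ_max = 98.8 MPa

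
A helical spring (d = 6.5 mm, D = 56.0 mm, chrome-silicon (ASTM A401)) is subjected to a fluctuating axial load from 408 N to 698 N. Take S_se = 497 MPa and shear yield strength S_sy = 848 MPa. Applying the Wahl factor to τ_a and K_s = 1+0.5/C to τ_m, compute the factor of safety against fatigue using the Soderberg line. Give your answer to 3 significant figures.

1.87

C = D/d = 56.0/6.5 = 8.6154; K_W = (4C−1)/(4C−4)+0.615/C = 1.1699; K_s = 1+0.5/C = 1.0580
F_a = (F_max−F_min)/2 = 145 N; F_m = (F_max+F_min)/2 = 553 N
τ_a = K_W·8F_aD/(πd³) = 1.1699 × 75.293 = 88.083 MPa
τ_m = K_s·8F_mD/(πd³) = 1.0580 × 287.15 = 303.82 MPa
Soderberg: 1/n_f = τ_a/S_se + τ_m/S_sy = 88.083/497 + 303.82/848 = 0.17723 + 0.35828 = 0.53551
n_f = 1/0.53551 = 1.867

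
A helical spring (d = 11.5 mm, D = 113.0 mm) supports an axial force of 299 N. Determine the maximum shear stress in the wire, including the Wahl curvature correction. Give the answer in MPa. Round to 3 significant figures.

Spring index C = D/d = 113.0/11.5 = 9.8261
K_W = (4C−1)/(4C−4) + 0.615/C = 38.304/35.304 + 0.0626 = 1.1476
τ₀ = 8FD/(πd³) = 8·299·113.0/(π·11.5³) = 270296/4778 = 56.571 MPa
τ_max = K·τ₀ = 1.1476 × 56.571 = 64.919 MPa

64.9 MPa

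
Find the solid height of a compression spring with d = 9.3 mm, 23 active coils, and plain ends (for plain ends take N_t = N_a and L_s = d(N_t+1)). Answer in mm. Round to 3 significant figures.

plain ends: N_t = N_a = 23
L_s = d·(N_t+1) = 9.3 × 24 = 223.2 mm

223 mm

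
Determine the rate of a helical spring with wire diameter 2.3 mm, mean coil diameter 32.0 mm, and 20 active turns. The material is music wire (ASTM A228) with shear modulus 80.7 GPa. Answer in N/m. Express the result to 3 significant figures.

431 N/m

k = Gd⁴/(8D³N_a) = (80.7×10³ × 2.3⁴) / (8 × 32.0³ × 20)
  = 2.25832e+06 / 5.24288e+06 = 0.43074 N/mm = 430.74 N/m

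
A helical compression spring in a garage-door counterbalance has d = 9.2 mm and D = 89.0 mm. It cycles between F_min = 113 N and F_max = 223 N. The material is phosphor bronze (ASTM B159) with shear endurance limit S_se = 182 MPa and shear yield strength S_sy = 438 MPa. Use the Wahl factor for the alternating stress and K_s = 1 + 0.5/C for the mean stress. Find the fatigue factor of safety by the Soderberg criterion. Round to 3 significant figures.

4.58

C = D/d = 89.0/9.2 = 9.6739; K_W = (4C−1)/(4C−4)+0.615/C = 1.1500; K_s = 1+0.5/C = 1.0517
F_a = (F_max−F_min)/2 = 55 N; F_m = (F_max+F_min)/2 = 168 N
τ_a = K_W·8F_aD/(πd³) = 1.1500 × 16.008 = 18.409 MPa
τ_m = K_s·8F_mD/(πd³) = 1.0517 × 48.896 = 51.424 MPa
Soderberg: 1/n_f = τ_a/S_se + τ_m/S_sy = 18.409/182 + 51.424/438 = 0.10115 + 0.11741 = 0.21856
n_f = 1/0.21856 = 4.575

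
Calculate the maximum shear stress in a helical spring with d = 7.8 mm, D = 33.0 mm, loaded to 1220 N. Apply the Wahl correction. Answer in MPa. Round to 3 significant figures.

298 MPa

Spring index C = D/d = 33.0/7.8 = 4.2308
K_W = (4C−1)/(4C−4) + 0.615/C = 15.923/12.923 + 0.1454 = 1.3775
τ₀ = 8FD/(πd³) = 8·1220·33.0/(π·7.8³) = 322080/1490.8 = 216.04 MPa
τ_max = K·τ₀ = 1.3775 × 216.04 = 297.59 MPa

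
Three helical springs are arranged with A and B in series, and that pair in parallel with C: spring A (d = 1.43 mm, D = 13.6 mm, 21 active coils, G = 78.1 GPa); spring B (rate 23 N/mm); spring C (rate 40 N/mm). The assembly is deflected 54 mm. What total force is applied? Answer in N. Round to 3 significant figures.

k_A = Gd⁴/(8D³N_a) = (78.1×10³)(1.43⁴)/(8·13.6³·21) = 0.7728 N/mm
Springs A,B series: k_AB = 1/(1/0.7728+1/23) = 0.74768 N/mm; parallel with C: k_eq = 0.74768+40 = 40.748 N/mm
F = k_eq·δ = 40.748·54 = 2200.4 N

2200 N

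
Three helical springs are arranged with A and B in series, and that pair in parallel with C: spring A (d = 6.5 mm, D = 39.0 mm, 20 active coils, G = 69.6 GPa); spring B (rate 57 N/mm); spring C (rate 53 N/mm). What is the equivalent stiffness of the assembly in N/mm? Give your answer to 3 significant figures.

k_A = Gd⁴/(8D³N_a) = (69.6×10³)(6.5⁴)/(8·39.0³·20) = 13.09 N/mm
Springs A,B series: k_AB = 1/(1/13.09+1/57) = 10.645 N/mm; parallel with C: k_eq = 10.645+53 = 63.645 N/mm

63.6 N/mm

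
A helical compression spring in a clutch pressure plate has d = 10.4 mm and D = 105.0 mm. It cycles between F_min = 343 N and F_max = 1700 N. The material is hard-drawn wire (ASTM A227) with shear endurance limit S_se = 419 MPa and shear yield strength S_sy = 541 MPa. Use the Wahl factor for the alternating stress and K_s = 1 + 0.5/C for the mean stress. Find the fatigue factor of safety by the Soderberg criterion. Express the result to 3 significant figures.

C = D/d = 105.0/10.4 = 10.0962; K_W = (4C−1)/(4C−4)+0.615/C = 1.1434; K_s = 1+0.5/C = 1.0495
F_a = (F_max−F_min)/2 = 678.5 N; F_m = (F_max+F_min)/2 = 1021.5 N
τ_a = K_W·8F_aD/(πd³) = 1.1434 × 161.28 = 184.4 MPa
τ_m = K_s·8F_mD/(πd³) = 1.0495 × 242.81 = 254.84 MPa
Soderberg: 1/n_f = τ_a/S_se + τ_m/S_sy = 184.4/419 + 254.84/541 = 0.44010 + 0.47105 = 0.91114
n_f = 1/0.91114 = 1.098

1.10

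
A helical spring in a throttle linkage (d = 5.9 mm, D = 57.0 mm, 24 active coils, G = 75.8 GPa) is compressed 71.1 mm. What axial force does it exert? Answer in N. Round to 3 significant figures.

184 N

k = Gd⁴/(8D³N_a) = (75.8×10³)(5.9⁴)/(8·57.0³·24) = 2.5832 N/mm
F = k·δ = 2.5832 × 71.1 = 183.66 N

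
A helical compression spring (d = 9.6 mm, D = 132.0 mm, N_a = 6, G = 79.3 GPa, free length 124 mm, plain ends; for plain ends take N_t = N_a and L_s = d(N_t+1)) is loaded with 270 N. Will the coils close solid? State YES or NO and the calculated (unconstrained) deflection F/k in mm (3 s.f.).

NO, δ = 44.3 mm

k = Gd⁴/(8D³N_a) = (79.3×10³)(9.6⁴)/(8·132.0³·6) = 6.1009 N/mm
N_t = 6; L_s = 9.6·7 = 67.2 mm; δ_solid = L₀ − L_s = 124 − 67.2 = 56.8 mm
δ = F/k = 270/6.1009 = 44.256 mm
δ < δ_solid → spring does not go solid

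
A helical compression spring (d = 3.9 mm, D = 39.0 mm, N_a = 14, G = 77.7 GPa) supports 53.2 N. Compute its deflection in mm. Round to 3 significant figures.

19.7 mm

k = Gd⁴/(8D³N_a) = (77.7×10³)(3.9⁴)/(8·39.0³·14) = 2.7056 N/mm
δ = F/k = 53.2 / 2.7056 = 19.663 mm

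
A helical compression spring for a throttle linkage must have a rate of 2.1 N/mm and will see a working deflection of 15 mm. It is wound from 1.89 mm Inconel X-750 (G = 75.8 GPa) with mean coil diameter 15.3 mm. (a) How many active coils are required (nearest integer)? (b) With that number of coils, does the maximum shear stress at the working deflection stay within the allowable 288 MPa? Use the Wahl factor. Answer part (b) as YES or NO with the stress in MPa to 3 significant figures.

(a) 16 coils; (b) YES, τ_max = 216 MPa

N_a = Gd⁴/(8D³k) = (75.8×10³)(1.89⁴)/(8·15.3³·2.1) = 16.07 → N_a = 16
Actual rate k = Gd⁴/(8D³·16) = 2.1098 N/mm
Working load F = kδ = 2.1098·15 = 31.646 N
C = 15.3/1.89 = 8.0952; K_W = (4C−1)/(4C−4)+0.615/C = 1.1817
τ_max = K_W·8FD/(πd³) = 1.1817·182.63 = 215.81 MPa
τ_max ≤ 288 MPa → acceptable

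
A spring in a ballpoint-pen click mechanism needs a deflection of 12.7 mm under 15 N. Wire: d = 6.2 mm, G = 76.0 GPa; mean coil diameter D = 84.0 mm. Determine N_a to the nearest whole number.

Required rate k = F/δ = 15/12.7 = 1.1811 N/mm
N_a = Gd⁴/(8D³k) = (76.0×10³ × 6.2⁴)/(8 × 84.0³ × 1.1811)
    = 1.123e+08 / 5.60035e+06 = 20.05 → 20 coils

20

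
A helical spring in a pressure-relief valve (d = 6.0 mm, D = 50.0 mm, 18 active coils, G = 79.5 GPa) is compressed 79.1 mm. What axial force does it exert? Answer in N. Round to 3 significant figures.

453 N

k = Gd⁴/(8D³N_a) = (79.5×10³)(6.0⁴)/(8·50.0³·18) = 5.724 N/mm
F = k·δ = 5.724 × 79.1 = 452.77 N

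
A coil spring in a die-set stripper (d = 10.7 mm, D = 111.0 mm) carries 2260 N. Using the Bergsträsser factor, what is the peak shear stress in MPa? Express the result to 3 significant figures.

589 MPa

Spring index C = D/d = 111.0/10.7 = 10.3738
K_B = (4C+2)/(4C−3) = 43.495/38.495 = 1.1299
τ₀ = 8FD/(πd³) = 8·2260·111.0/(π·10.7³) = 2.00688e+06/3848.6 = 521.46 MPa
τ_max = K·τ₀ = 1.1299 × 521.46 = 589.19 MPa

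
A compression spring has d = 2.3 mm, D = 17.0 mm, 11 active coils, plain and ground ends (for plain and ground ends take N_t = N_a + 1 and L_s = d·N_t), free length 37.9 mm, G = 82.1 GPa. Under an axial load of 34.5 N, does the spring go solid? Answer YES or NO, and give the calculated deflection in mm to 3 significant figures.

NO, δ = 6.49 mm

k = Gd⁴/(8D³N_a) = (82.1×10³)(2.3⁴)/(8·17.0³·11) = 5.314 N/mm
N_t = 12; L_s = 2.3·12 = 27.6 mm; δ_solid = L₀ − L_s = 37.9 − 27.6 = 10.3 mm
δ = F/k = 34.5/5.314 = 6.4922 mm
δ < δ_solid → spring does not go solid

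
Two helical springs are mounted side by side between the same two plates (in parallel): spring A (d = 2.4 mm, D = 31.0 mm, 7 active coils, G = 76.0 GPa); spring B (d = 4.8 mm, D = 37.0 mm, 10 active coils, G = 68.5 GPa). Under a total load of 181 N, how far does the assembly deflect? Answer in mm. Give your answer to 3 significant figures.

17.3 mm

k_A = Gd⁴/(8D³N_a) = (76.0×10³)(2.4⁴)/(8·31.0³·7) = 1.5114 N/mm
k_B = Gd⁴/(8D³N_a) = (68.5×10³)(4.8⁴)/(8·37.0³·10) = 8.9735 N/mm
Parallel: k_eq = 1.5114 + 8.9735 = 10.485 N/mm
δ = F/k_eq = 181/10.485 = 17.263 mm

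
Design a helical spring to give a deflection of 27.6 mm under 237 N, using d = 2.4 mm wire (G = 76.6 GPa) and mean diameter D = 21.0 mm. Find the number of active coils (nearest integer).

Required rate k = F/δ = 237/27.6 = 8.587 N/mm
N_a = Gd⁴/(8D³k) = (76.6×10³ × 2.4⁴)/(8 × 21.0³ × 8.587)
    = 2.5414e+06 / 636190 = 3.995 → 4 coils

4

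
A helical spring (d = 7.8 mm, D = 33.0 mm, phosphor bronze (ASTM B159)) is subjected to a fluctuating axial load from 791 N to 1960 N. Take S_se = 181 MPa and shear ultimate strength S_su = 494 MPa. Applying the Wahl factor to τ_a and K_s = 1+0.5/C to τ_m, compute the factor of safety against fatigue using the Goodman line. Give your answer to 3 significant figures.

C = D/d = 33.0/7.8 = 4.2308; K_W = (4C−1)/(4C−4)+0.615/C = 1.3775; K_s = 1+0.5/C = 1.1182
F_a = (F_max−F_min)/2 = 584.5 N; F_m = (F_max+F_min)/2 = 1375.5 N
τ_a = K_W·8F_aD/(πd³) = 1.3775 × 103.5 = 142.58 MPa
τ_m = K_s·8F_mD/(πd³) = 1.1182 × 243.57 = 272.36 MPa
Goodman: 1/n_f = τ_a/S_se + τ_m/S_su = 142.58/181 + 272.36/494 = 0.78772 + 0.55134 = 1.3391
n_f = 1/1.3391 = 0.7468

0.747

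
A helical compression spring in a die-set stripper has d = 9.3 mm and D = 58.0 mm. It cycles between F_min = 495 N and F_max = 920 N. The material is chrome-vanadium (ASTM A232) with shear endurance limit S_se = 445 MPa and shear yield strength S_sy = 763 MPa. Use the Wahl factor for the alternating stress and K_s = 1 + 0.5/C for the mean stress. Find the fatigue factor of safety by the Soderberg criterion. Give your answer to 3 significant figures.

3.42

C = D/d = 58.0/9.3 = 6.2366; K_W = (4C−1)/(4C−4)+0.615/C = 1.2418; K_s = 1+0.5/C = 1.0802
F_a = (F_max−F_min)/2 = 212.5 N; F_m = (F_max+F_min)/2 = 707.5 N
τ_a = K_W·8F_aD/(πd³) = 1.2418 × 39.019 = 48.455 MPa
τ_m = K_s·8F_mD/(πd³) = 1.0802 × 129.91 = 140.33 MPa
Soderberg: 1/n_f = τ_a/S_se + τ_m/S_sy = 48.455/445 + 140.33/763 = 0.10889 + 0.18391 = 0.2928
n_f = 1/0.2928 = 3.415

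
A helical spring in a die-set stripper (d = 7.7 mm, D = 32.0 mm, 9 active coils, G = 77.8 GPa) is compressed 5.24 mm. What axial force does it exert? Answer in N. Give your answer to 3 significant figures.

k = Gd⁴/(8D³N_a) = (77.8×10³)(7.7⁴)/(8·32.0³·9) = 115.92 N/mm
F = k·δ = 115.92 × 5.24 = 607.42 N

607 N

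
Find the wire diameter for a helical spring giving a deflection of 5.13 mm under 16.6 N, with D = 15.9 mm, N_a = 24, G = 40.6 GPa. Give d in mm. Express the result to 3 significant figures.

Required rate k = F/δ = 16.6/5.13 = 3.2359 N/mm
d = (8D³N_a·k / G)^(1/4) = (8·15.9³·24·3.2359 / (40.6×10³))^0.25
  = (61.512)^0.25 = 2.8005 mm

2.80 mm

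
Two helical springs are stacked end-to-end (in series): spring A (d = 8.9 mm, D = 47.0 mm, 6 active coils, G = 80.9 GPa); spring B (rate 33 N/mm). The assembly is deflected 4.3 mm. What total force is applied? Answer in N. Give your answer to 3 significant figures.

k_A = Gd⁴/(8D³N_a) = (80.9×10³)(8.9⁴)/(8·47.0³·6) = 101.85 N/mm
Series: 1/k_eq = 1/101.85 + 1/33 = 0.040121; k_eq = 24.925 N/mm
F = k_eq·δ = 24.925·4.3 = 107.18 N

107 N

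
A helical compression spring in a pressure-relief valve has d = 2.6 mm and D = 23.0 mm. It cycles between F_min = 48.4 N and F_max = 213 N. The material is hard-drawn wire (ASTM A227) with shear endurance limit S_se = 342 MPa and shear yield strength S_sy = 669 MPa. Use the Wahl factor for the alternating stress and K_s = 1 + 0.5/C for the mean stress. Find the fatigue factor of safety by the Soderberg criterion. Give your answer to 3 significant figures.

0.616

C = D/d = 23.0/2.6 = 8.8462; K_W = (4C−1)/(4C−4)+0.615/C = 1.1651; K_s = 1+0.5/C = 1.0565
F_a = (F_max−F_min)/2 = 82.3 N; F_m = (F_max+F_min)/2 = 130.7 N
τ_a = K_W·8F_aD/(πd³) = 1.1651 × 274.25 = 319.53 MPa
τ_m = K_s·8F_mD/(πd³) = 1.0565 × 435.54 = 460.15 MPa
Soderberg: 1/n_f = τ_a/S_se + τ_m/S_sy = 319.53/342 + 460.15/669 = 0.93430 + 0.68782 = 1.6221
n_f = 1/1.6221 = 0.6165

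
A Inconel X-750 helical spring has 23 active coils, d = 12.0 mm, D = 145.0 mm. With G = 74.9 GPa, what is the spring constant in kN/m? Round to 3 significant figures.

2.77 kN/m

k = Gd⁴/(8D³N_a) = (74.9×10³ × 12.0⁴) / (8 × 145.0³ × 23)
  = 1.55313e+09 / 5.60947e+08 = 2.7688 N/mm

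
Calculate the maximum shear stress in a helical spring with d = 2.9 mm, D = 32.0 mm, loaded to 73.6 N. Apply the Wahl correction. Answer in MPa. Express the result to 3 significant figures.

Spring index C = D/d = 32.0/2.9 = 11.0345
K_W = (4C−1)/(4C−4) + 0.615/C = 43.138/40.138 + 0.0557 = 1.1305
τ₀ = 8FD/(πd³) = 8·73.6·32.0/(π·2.9³) = 18841.6/76.62 = 245.91 MPa
τ_max = K·τ₀ = 1.1305 × 245.91 = 277.99 MPa

278 MPa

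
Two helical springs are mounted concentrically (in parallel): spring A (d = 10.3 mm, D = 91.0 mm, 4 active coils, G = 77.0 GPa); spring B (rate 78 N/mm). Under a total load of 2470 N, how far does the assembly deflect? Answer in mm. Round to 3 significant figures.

k_A = Gd⁴/(8D³N_a) = (77.0×10³)(10.3⁴)/(8·91.0³·4) = 35.939 N/mm
Parallel: k_eq = 35.939 + 78 = 113.94 N/mm
δ = F/k_eq = 2470/113.94 = 21.678 mm

21.7 mm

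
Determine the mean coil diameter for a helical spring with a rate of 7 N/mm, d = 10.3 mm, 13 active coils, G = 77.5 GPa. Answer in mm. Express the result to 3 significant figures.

D = (Gd⁴/(8N_a·k))^(1/3) = (77.5×10³·10.3⁴/(8·13·7))^(1/3)
  = (1.19817e+06)^(1/3) = 106.2119 mm

106 mm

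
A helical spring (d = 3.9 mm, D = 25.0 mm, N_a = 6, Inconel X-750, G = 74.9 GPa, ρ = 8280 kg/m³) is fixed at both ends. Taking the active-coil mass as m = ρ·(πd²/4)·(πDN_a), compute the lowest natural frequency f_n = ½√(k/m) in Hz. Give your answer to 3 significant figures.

352 Hz

k = Gd⁴/(8D³N_a) = (74.9×10³)(3.9⁴)/(8·25.0³·6) = 23.104 N/mm = 23104 N/m
Wire length L = πDN_a = π·25.0·6 = 471.24 mm
m = ρ·(πd²/4)·L = 8280 × 11.946×10⁻⁶ m² × 0.47124 m = 0.046611 kg
f_n = ½√(k/m) = 0.5·√(23104/0.046611) = 0.5·√(4.9567e+05) = 352.02 Hz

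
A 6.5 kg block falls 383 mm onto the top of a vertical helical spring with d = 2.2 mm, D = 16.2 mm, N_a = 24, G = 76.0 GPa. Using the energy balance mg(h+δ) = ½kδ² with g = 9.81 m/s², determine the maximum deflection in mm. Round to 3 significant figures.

182 mm

k = Gd⁴/(8D³N_a) = (76.0×10³)(2.2⁴)/(8·16.2³·24) = 2.181 N/mm
W = mg = 6.5 × 9.81 = 63.765 N
½kδ² − Wδ − Wh = 0 → δ = (W + √(W² + 2kWh))/k
δ = (63.765 + √(4066 + 106529))/2.181 = (63.765 + 332.56)/2.181 = 181.72 mm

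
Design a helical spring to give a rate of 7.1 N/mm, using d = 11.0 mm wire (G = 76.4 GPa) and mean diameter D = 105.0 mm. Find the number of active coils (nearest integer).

N_a = Gd⁴/(8D³k) = (76.4×10³ × 11.0⁴)/(8 × 105.0³ × 7.1)
    = 1.11857e+09 / 6.57531e+07 = 17.01 → 17 coils

17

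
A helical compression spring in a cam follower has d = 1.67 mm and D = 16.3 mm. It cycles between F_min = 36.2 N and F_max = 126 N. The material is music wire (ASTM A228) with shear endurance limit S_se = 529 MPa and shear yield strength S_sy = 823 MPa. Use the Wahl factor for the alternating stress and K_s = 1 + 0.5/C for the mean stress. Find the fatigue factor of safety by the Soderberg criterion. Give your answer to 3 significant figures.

C = D/d = 16.3/1.67 = 9.7605; K_W = (4C−1)/(4C−4)+0.615/C = 1.1486; K_s = 1+0.5/C = 1.0512
F_a = (F_max−F_min)/2 = 44.9 N; F_m = (F_max+F_min)/2 = 81.1 N
τ_a = K_W·8F_aD/(πd³) = 1.1486 × 400.15 = 459.62 MPa
τ_m = K_s·8F_mD/(πd³) = 1.0512 × 722.77 = 759.79 MPa
Soderberg: 1/n_f = τ_a/S_se + τ_m/S_sy = 459.62/529 + 759.79/823 = 0.86885 + 0.92320 = 1.7921
n_f = 1/1.7921 = 0.558

0.558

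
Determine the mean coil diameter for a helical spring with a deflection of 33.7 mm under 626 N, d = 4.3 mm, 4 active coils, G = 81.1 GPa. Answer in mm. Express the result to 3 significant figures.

36.0 mm

Required rate k = F/δ = 626/33.7 = 18.576 N/mm
D = (Gd⁴/(8N_a·k))^(1/3) = (81.1×10³·4.3⁴/(8·4·18.576))^(1/3)
  = (46644.5)^(1/3) = 35.9970 mm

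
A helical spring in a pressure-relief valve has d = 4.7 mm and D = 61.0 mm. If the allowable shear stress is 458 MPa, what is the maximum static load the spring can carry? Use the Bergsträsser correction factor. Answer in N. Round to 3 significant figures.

C = D/d = 61.0/4.7 = 12.9787
K_B = (4C+2)/(4C−3) = 53.915/48.915 = 1.1022
τ_max = K·8FD/(πd³) → F_max = τ_allow·πd³/(8DK)
F_max = 458·π·4.7³/(8·61.0·1.1022) = 1.4939e+05/537.88 = 277.73 N

278 N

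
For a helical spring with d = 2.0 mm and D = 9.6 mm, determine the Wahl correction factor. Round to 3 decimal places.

1.325

C = D/d = 9.6/2.0 = 4.8000
K_W = (4C−1)/(4C−4) + 0.615/C = 18.200/15.200 + 0.1281 = 1.3255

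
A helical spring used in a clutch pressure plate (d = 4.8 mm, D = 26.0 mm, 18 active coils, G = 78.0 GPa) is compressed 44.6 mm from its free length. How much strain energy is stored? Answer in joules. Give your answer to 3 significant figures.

k = Gd⁴/(8D³N_a) = (78.0×10³)(4.8⁴)/(8·26.0³·18) = 16.36 N/mm
U = ½kδ² = 0.5 × 16.36 × 44.6² = 16271 N·mm = 16.271 J

16.3 J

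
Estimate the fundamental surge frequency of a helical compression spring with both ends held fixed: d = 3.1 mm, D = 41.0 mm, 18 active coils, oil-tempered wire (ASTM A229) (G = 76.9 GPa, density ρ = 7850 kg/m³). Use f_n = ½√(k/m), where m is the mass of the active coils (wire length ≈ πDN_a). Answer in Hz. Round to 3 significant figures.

36.1 Hz

k = Gd⁴/(8D³N_a) = (76.9×10³)(3.1⁴)/(8·41.0³·18) = 0.71558 N/mm = 715.58 N/m
Wire length L = πDN_a = π·41.0·18 = 2318.5 mm
m = ρ·(πd²/4)·L = 7850 × 7.5477×10⁻⁶ m² × 2.3185 m = 0.13737 kg
f_n = ½√(k/m) = 0.5·√(715.58/0.13737) = 0.5·√(5209.2) = 36.087 Hz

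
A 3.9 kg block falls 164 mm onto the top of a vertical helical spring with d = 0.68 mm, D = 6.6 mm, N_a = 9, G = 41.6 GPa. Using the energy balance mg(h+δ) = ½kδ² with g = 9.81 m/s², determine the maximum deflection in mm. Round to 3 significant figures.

282 mm

k = Gd⁴/(8D³N_a) = (41.6×10³)(0.68⁴)/(8·6.6³·9) = 0.4297 N/mm
W = mg = 3.9 × 9.81 = 38.259 N
½kδ² − Wδ − Wh = 0 → δ = (W + √(W² + 2kWh))/k
δ = (38.259 + √(1463.8 + 5392.28))/0.4297 = (38.259 + 82.801)/0.4297 = 281.73 mm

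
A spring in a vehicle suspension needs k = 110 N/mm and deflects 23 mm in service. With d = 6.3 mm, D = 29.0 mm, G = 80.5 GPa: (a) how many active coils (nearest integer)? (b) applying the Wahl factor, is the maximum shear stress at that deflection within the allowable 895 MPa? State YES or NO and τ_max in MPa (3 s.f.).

(a) 6 coils; (b) NO, τ_max = 987 MPa

N_a = Gd⁴/(8D³k) = (80.5×10³)(6.3⁴)/(8·29.0³·110) = 5.909 → N_a = 6
Actual rate k = Gd⁴/(8D³·6) = 108.32 N/mm
Working load F = kδ = 108.32·23 = 2491.4 N
C = 29.0/6.3 = 4.6032; K_W = (4C−1)/(4C−4)+0.615/C = 1.3418
τ_max = K_W·8FD/(πd³) = 1.3418·735.81 = 987.28 MPa
τ_max > 895 MPa → exceeds allowable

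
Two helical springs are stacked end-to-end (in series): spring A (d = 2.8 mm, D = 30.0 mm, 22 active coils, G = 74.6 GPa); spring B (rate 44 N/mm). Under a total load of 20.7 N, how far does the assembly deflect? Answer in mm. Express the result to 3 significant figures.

21.9 mm

k_A = Gd⁴/(8D³N_a) = (74.6×10³)(2.8⁴)/(8·30.0³·22) = 0.96493 N/mm
Series: 1/k_eq = 1/0.96493 + 1/44 = 1.0591; k_eq = 0.94422 N/mm
δ = F/k_eq = 20.7/0.94422 = 21.923 mm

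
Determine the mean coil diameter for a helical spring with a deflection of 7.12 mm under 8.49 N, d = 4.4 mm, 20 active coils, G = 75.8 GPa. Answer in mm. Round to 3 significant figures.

Required rate k = F/δ = 8.49/7.12 = 1.1924 N/mm
D = (Gd⁴/(8N_a·k))^(1/3) = (75.8×10³·4.4⁴/(8·20·1.1924))^(1/3)
  = (148913)^(1/3) = 53.0043 mm

53.0 mm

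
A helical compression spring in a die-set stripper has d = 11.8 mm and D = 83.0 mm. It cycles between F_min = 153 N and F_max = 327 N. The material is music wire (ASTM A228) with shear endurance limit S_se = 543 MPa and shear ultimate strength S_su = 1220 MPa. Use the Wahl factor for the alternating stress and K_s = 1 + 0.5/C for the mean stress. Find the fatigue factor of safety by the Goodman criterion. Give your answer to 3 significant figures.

19.2

C = D/d = 83.0/11.8 = 7.0339; K_W = (4C−1)/(4C−4)+0.615/C = 1.2117; K_s = 1+0.5/C = 1.0711
F_a = (F_max−F_min)/2 = 87 N; F_m = (F_max+F_min)/2 = 240 N
τ_a = K_W·8F_aD/(πd³) = 1.2117 × 11.192 = 13.561 MPa
τ_m = K_s·8F_mD/(πd³) = 1.0711 × 30.873 = 33.068 MPa
Goodman: 1/n_f = τ_a/S_se + τ_m/S_su = 13.561/543 + 33.068/1220 = 0.02497 + 0.02710 = 0.052079
n_f = 1/0.052079 = 19.2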